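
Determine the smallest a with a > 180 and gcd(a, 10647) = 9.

Multiples of 9 above 180: 9·21, 9·22, … . Need the cofactor coprime to 10647/9 = 1183.
Checking s = 21, 22, … the first with gcd(s, 1183) = 1 is s = 22, giving 198.

198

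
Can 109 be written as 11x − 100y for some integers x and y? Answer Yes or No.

By Bézout, 11x − 100y = 109 has integer solutions iff gcd(11, 100) | 109.
Euclid: 100 = 9·11 + 1; 11 = 11·1 + 0. gcd = 1; 109 mod 1 = 0. Yes.

Yes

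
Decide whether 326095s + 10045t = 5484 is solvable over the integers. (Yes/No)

No

By Bézout, 326095s + 10045t = 5484 has integer solutions iff gcd(326095, 10045) | 5484.
Euclid: 326095 = 32·10045 + 4655; 10045 = 2·4655 + 735; 4655 = 6·735 + 245; 735 = 3·245 + 0. gcd = 245; 5484 mod 245 = 94. No.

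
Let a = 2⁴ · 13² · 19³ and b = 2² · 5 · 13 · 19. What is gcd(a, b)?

min exponent per shared prime: 2² · 13 · 19 = 988

988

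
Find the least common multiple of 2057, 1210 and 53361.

lcm(2057, 1210) = 2057·1210/gcd = 2488970/121 = 20570
lcm(20570, 53361) = 20570·53361/gcd = 1097635770/121 = 9071370

9071370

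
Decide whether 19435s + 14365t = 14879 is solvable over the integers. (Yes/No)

No

gcd(19435, 14365): 19435 = 1·14365 + 5070; 14365 = 2·5070 + 4225; 5070 = 1·4225 + 845; 4225 = 5·845 + 0 → 845
845 does not divide 14879, so a solution does not exist.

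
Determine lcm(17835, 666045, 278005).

1073950273305

17835 = 3 · 5 · 29 · 41; 666045 = 3² · 5 · 19² · 41; 278005 = 5 · 7 · 13² · 47
lcm takes max exponent of each prime: 3² · 5 · 7 · 13² · 19² · 29 · 41 · 47 = 1073950273305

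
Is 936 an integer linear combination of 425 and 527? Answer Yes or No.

No

By Bézout, 425u − 527v = 936 has integer solutions iff gcd(425, 527) | 936.
Euclid: 527 = 1·425 + 102; 425 = 4·102 + 17; 102 = 6·17 + 0. gcd = 17; 936 mod 17 = 1. No.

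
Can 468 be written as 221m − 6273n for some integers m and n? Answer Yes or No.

No

By Bézout, 221m − 6273n = 468 has integer solutions iff gcd(221, 6273) | 468.
Euclid: 6273 = 28·221 + 85; 221 = 2·85 + 51; 85 = 1·51 + 34; 51 = 1·34 + 17; 34 = 2·17 + 0. gcd = 17; 468 mod 17 = 9. No.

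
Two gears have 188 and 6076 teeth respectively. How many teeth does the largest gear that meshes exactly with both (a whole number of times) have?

Euclid: 6076 = 32·188 + 60; 188 = 3·60 + 8; 60 = 7·8 + 4; 8 = 2·4 + 0. Last nonzero remainder: 4.

4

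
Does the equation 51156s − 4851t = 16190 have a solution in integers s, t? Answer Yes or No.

No

By Bézout, 51156s − 4851t = 16190 has integer solutions iff gcd(51156, 4851) | 16190.
Euclid: 51156 = 10·4851 + 2646; 4851 = 1·2646 + 2205; 2646 = 1·2205 + 441; 2205 = 5·441 + 0. gcd = 441; 16190 mod 441 = 314. No.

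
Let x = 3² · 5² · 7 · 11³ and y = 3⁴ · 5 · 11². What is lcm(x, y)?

max exponent per prime: 3⁴ · 5² · 7 · 11³ = 18866925

18866925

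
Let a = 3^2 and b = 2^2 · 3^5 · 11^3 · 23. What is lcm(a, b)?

max exponent per prime: 2^2 · 3^5 · 11^3 · 23 = 29755836

29755836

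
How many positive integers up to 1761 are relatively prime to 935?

1206

935 = 5·11·17. Inclusion–exclusion on these primes:
1761 − ⌊1761/5⌋ − ⌊1761/11⌋ − ⌊1761/17⌋ + ⌊1761/55⌋ + ⌊1761/85⌋ + ⌊1761/187⌋ − ⌊1761/935⌋ = 1206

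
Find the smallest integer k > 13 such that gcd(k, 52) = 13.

Multiples of 13 above 13: 13·2, 13·3, … . Need the cofactor coprime to 52/13 = 4.
Checking s = 2, 3, … the first with gcd(s, 4) = 1 is s = 3, giving 39.

39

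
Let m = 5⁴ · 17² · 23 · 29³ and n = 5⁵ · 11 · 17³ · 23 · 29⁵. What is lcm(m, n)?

79672289326128125

max exponent per prime: 5⁵ · 11 · 17³ · 23 · 29⁵ = 79672289326128125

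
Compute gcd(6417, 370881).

9

6417 = 3² · 23 · 31
370881 = 3² · 7² · 29²
Common: 3² = 9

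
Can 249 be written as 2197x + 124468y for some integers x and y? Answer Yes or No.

Yes

gcd(2197, 124468): 124468 = 56·2197 + 1436; 2197 = 1·1436 + 761; 1436 = 1·761 + 675; 761 = 1·675 + 86; 675 = 7·86 + 73; 86 = 1·73 + 13; 73 = 5·13 + 8; 13 = 1·8 + 5; 8 = 1·5 + 3; 5 = 1·3 + 2; 3 = 1·2 + 1; 2 = 2·1 + 0 → 1
1 divides 249, so a solution exists.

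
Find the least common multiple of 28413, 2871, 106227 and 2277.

701204427

lcm(28413, 2871) = 28413·2871/gcd = 81573723/99 = 823977
lcm(823977, 106227) = 823977·106227/gcd = 87528604779/2871 = 30487149
lcm(30487149, 2277) = 30487149·2277/gcd = 69419238273/99 = 701204427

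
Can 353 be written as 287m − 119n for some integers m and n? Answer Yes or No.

gcd(287, 119): 287 = 2·119 + 49; 119 = 2·49 + 21; 49 = 2·21 + 7; 21 = 3·7 + 0 → 7
7 does not divide 353, so a solution does not exist.

No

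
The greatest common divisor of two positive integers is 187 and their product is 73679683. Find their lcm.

394009

Since gcd(m,n)·lcm(m,n) = mn, lcm = 73679683/187 = 394009.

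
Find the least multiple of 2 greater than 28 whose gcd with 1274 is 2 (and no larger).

Multiples of 2 above 28: 2·15, 2·16, … . Need the cofactor coprime to 1274/2 = 637.
Checking s = 15, 16, … the first with gcd(s, 637) = 1 is s = 15, giving 30.

30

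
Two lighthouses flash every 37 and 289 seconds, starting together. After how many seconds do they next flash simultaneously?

10693

37 = 37; 289 = 17²
max exponents: 17² · 37 = 10693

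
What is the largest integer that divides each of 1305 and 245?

1305 = 3² · 5 · 29
245 = 5 · 7²
Common: 5 = 5

5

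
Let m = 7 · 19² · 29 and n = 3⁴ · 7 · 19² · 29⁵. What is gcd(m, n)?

73283

min exponent per shared prime: 7 · 19² · 29 = 73283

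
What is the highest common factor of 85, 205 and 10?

5

85 = 5 · 17; 205 = 5 · 41; 10 = 2 · 5
gcd takes min exponent of each prime: 5 = 5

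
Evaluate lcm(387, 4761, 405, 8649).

8853246135

387 = 3² · 43; 4761 = 3² · 23²; 405 = 3⁴ · 5; 8649 = 3² · 31²
lcm takes max exponent of each prime: 3⁴ · 5 · 23² · 31² · 43 = 8853246135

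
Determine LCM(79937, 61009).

28857257

79937 = 11 · 13² · 43; 61009 = 13² · 19²
max exponents: 11 · 13² · 19² · 43 = 28857257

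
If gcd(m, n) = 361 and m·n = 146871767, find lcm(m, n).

406847

Since gcd(m,n)·lcm(m,n) = mn, lcm = 146871767/361 = 406847.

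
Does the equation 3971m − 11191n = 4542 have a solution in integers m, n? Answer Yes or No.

By Bézout, 3971m − 11191n = 4542 has integer solutions iff gcd(3971, 11191) | 4542.
Euclid: 11191 = 2·3971 + 3249; 3971 = 1·3249 + 722; 3249 = 4·722 + 361; 722 = 2·361 + 0. gcd = 361; 4542 mod 361 = 210. No.

No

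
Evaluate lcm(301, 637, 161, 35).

lcm(301, 637) = 301·637/gcd = 191737/7 = 27391
lcm(27391, 161) = 27391·161/gcd = 4409951/7 = 629993
lcm(629993, 35) = 629993·35/gcd = 22049755/7 = 3149965

3149965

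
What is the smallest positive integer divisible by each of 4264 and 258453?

gcd first: 258453 = 60·4264 + 2613; 4264 = 1·2613 + 1651; 2613 = 1·1651 + 962; 1651 = 1·962 + 689; 962 = 1·689 + 273; 689 = 2·273 + 143; 273 = 1·143 + 130; 143 = 1·130 + 13; 130 = 10·13 + 0 → gcd = 13
lcm = 4264·258453/gcd = 1102043592/13 = 84772584

84772584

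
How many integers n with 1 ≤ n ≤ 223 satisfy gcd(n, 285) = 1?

113

285 = 3·5·19. Inclusion–exclusion on these primes:
223 − ⌊223/3⌋ − ⌊223/5⌋ − ⌊223/19⌋ + ⌊223/15⌋ + ⌊223/57⌋ + ⌊223/95⌋ − ⌊223/285⌋ = 113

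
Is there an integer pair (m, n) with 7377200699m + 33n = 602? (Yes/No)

No

gcd(7377200699, 33): 7377200699 = 223551536·33 + 11; 33 = 3·11 + 0 → 11
11 does not divide 602, so a solution does not exist.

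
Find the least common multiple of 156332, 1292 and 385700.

156332 = 2² · 11² · 17 · 19; 1292 = 2² · 17 · 19; 385700 = 2² · 5² · 7 · 19 · 29
lcm takes max exponent of each prime: 2² · 5² · 7 · 11² · 17 · 19 · 29 = 793384900

793384900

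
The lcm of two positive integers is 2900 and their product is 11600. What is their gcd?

gcd·lcm = product, so gcd = 11600/2900 = 4.

4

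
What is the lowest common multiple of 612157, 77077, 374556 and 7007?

612157 = 7² · 13 · 31²; 77077 = 7² · 11² · 13; 374556 = 2² · 3 · 7⁴ · 13; 7007 = 7² · 11 · 13
lcm takes max exponent of each prime: 2² · 3 · 7⁴ · 11² · 13 · 31² = 43553746236

43553746236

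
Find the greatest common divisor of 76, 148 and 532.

gcd(76, 148): 148 = 1·76 + 72; 76 = 1·72 + 4; 72 = 18·4 + 0 → 4
gcd(4, 532): 532 = 133·4 + 0 → 4

4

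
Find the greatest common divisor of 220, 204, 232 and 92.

220 = 2² · 5 · 11; 204 = 2² · 3 · 17; 232 = 2³ · 29; 92 = 2² · 23
gcd takes min exponent of each prime: 2² = 4

4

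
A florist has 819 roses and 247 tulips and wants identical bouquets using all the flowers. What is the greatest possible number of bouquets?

13

Euclid: 819 = 3·247 + 78; 247 = 3·78 + 13; 78 = 6·13 + 0. Last nonzero remainder: 13.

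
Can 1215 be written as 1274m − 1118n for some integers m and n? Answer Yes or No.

No

gcd(1274, 1118): 1274 = 1·1118 + 156; 1118 = 7·156 + 26; 156 = 6·26 + 0 → 26
26 does not divide 1215, so a solution does not exist.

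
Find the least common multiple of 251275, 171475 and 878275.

167723298475

251275 = 5² · 19 · 23²; 171475 = 5² · 19³; 878275 = 5² · 19 · 43²
lcm takes max exponent of each prime: 5² · 19³ · 23² · 43² = 167723298475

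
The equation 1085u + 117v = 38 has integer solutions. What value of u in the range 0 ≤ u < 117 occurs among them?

67

gcd(1085, 117) = 1 (Euclid: 1085 = 9·117 + 32; 117 = 3·32 + 21; 32 = 1·21 + 11; 21 = 1·11 + 10; 11 = 1·10 + 1; 10 = 10·1 + 0), and 1 | 38.
Extended Euclid: 1085·(11) + 117·(-102) = 1. Scale by 38: u₀ = 418.
General solution u = u₀ + 117t; reducing mod 117 gives u = 67 (and v = -621).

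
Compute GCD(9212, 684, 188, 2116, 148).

gcd(9212, 684): 9212 = 13·684 + 320; 684 = 2·320 + 44; 320 = 7·44 + 12; 44 = 3·12 + 8; 12 = 1·8 + 4; 8 = 2·4 + 0 → 4
gcd(4, 188): 188 = 47·4 + 0 → 4
gcd(4, 2116): 2116 = 529·4 + 0 → 4
gcd(4, 148): 148 = 37·4 + 0 → 4

4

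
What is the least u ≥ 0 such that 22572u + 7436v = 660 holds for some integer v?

87

gcd(22572, 7436) = 44 (Euclid: 22572 = 3·7436 + 264; 7436 = 28·264 + 44; 264 = 6·44 + 0), and 44 | 660.
Extended Euclid: 22572·(-28) + 7436·(85) = 44. Scale by 15: u₀ = -420.
General solution u = u₀ + 169t; reducing mod 169 gives u = 87 (and v = -264).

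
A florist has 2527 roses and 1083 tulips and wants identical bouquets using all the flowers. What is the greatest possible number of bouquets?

361

2527 = 7 · 19²
1083 = 3 · 19²
Common: 19² = 361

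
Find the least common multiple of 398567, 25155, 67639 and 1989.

398567 = 13 · 23 · 31 · 43; 25155 = 3² · 5 · 13 · 43; 67639 = 11² · 13 · 43; 1989 = 3² · 13 · 17
lcm takes max exponent of each prime: 3² · 5 · 11² · 13 · 17 · 23 · 31 · 43 = 36893354355

36893354355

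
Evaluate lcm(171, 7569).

gcd first: 7569 = 44·171 + 45; 171 = 3·45 + 36; 45 = 1·36 + 9; 36 = 4·9 + 0 → gcd = 9
lcm = 171·7569/gcd = 1294299/9 = 143811

143811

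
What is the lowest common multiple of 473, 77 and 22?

6622

473 = 11 · 43; 77 = 7 · 11; 22 = 2 · 11
lcm takes max exponent of each prime: 2 · 7 · 11 · 43 = 6622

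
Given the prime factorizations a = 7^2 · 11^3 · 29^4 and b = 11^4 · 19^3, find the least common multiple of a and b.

3480323509058011

max exponent per prime: 7^2 · 11^4 · 19^3 · 29^4 = 3480323509058011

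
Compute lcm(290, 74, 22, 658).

290 = 2 · 5 · 29; 74 = 2 · 37; 22 = 2 · 11; 658 = 2 · 7 · 47
lcm takes max exponent of each prime: 2 · 5 · 7 · 11 · 29 · 37 · 47 = 38831870

38831870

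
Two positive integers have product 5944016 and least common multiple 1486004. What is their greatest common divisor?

4

gcd·lcm = product, so gcd = 5944016/1486004 = 4.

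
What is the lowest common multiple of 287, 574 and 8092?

287 = 7 · 41; 574 = 2 · 7 · 41; 8092 = 2² · 7 · 17²
lcm takes max exponent of each prime: 2² · 7 · 17² · 41 = 331772

331772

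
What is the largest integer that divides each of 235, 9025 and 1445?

235 = 5 · 47; 9025 = 5² · 19²; 1445 = 5 · 17²
gcd takes min exponent of each prime: 5 = 5

5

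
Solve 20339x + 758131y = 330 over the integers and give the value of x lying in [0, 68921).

Reduce mod 758131: 20339x ≡ 330 (mod 758131). With g = gcd(20339, 758131) = 11 dividing 330, divide through: 1849x ≡ 30 (mod 68921).
Since gcd(1849, 68921) = 1, x ≡ 30·(1849)⁻¹ ≡ 35001 (mod 68921). Smallest non-negative: 35001.

35001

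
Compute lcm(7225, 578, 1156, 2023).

7225 = 5² · 17²; 578 = 2 · 17²; 1156 = 2² · 17²; 2023 = 7 · 17²
lcm takes max exponent of each prime: 2² · 5² · 7 · 17² = 202300

202300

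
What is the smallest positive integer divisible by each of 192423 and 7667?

192423 = 3 · 7³ · 11 · 17; 7667 = 11 · 17 · 41
max exponents: 3 · 7³ · 11 · 17 · 41 = 7889343

7889343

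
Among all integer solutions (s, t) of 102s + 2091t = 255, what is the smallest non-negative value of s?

Reduce mod 2091: 102s ≡ 255 (mod 2091). With g = gcd(102, 2091) = 51 dividing 255, divide through: 2s ≡ 5 (mod 41).
Since gcd(2, 41) = 1, s ≡ 5·(2)⁻¹ ≡ 23 (mod 41). Smallest non-negative: 23.

23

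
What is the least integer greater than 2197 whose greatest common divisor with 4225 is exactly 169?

2366

4225 = 169·25. Any x with gcd(x, 4225) = 169 is a multiple of 169, say 169s, with s coprime to 25.
Need s > 2197/169, so s ≥ 14. First s ≥ 14 with gcd(s, 25) = 1 is s = 14. Thus x = 169·14 = 2366.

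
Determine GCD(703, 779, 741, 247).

gcd(703, 779): 779 = 1·703 + 76; 703 = 9·76 + 19; 76 = 4·19 + 0 → 19
gcd(19, 741): 741 = 39·19 + 0 → 19
gcd(19, 247): 247 = 13·19 + 0 → 19

19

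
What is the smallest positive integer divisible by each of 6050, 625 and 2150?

lcm(6050, 625) = 6050·625/gcd = 3781250/25 = 151250
lcm(151250, 2150) = 151250·2150/gcd = 325187500/50 = 6503750

6503750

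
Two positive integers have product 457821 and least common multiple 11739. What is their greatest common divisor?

39

From gcd × lcm = mn: gcd = 457821 / 11739 = 39.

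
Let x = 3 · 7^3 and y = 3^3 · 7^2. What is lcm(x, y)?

max exponent per prime: 3^3 · 7^3 = 9261

9261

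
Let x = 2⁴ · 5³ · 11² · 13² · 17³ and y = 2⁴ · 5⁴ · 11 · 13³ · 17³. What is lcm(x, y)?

max exponent per prime: 2⁴ · 5⁴ · 11² · 13³ · 17³ = 13060571810000

13060571810000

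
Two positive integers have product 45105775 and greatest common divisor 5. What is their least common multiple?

gcd·lcm = product, so lcm = 45105775/5 = 9021155.

9021155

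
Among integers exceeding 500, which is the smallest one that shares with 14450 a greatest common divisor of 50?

550

14450 = 50·289. Any m with gcd(m, 14450) = 50 is a multiple of 50, say 50s, with s coprime to 289.
Need s > 500/50, so s ≥ 11. First s ≥ 11 with gcd(s, 289) = 1 is s = 11. Thus m = 50·11 = 550.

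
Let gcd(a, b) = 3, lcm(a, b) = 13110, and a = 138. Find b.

Using ab = gcd(a,b)·lcm(a,b) = 3·13110 = 39330, we get b = 39330/138 = 285.

285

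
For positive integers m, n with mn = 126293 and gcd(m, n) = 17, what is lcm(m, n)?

7429

gcd·lcm = product, so lcm = 126293/17 = 7429.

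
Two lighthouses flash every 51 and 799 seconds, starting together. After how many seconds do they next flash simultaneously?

2397

gcd first: 799 = 15·51 + 34; 51 = 1·34 + 17; 34 = 2·17 + 0 → gcd = 17
lcm = 51·799/gcd = 40749/17 = 2397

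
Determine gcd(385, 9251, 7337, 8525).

11

gcd(385, 9251): 9251 = 24·385 + 11; 385 = 35·11 + 0 → 11
gcd(11, 7337): 7337 = 667·11 + 0 → 11
gcd(11, 8525): 8525 = 775·11 + 0 → 11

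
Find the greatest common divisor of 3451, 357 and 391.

3451 = 7 · 17 · 29; 357 = 3 · 7 · 17; 391 = 17 · 23
gcd takes min exponent of each prime: 17 = 17

17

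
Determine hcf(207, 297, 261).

207 = 3² · 23; 297 = 3³ · 11; 261 = 3² · 29
gcd takes min exponent of each prime: 3² = 9

9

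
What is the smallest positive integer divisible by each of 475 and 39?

18525

475 = 5² · 19; 39 = 3 · 13
max exponents: 3 · 5² · 13 · 19 = 18525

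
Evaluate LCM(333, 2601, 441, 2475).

333 = 3² · 37; 2601 = 3² · 17²; 441 = 3² · 7²; 2475 = 3² · 5² · 11
lcm takes max exponent of each prime: 3² · 5² · 7² · 11 · 17² · 37 = 1296793575

1296793575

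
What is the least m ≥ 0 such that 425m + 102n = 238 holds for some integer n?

2

Euclid: 425 = 4·102 + 17; 102 = 6·17 + 0 → gcd = 17; 238 = 17·14.
Back-substitution yields 425·(1) + 102·(-4) = 17, so one solution is m = 1·14 = 14, n = -4·14 = -56.
Solutions in m differ by 102/17 = 6; the one in [0, 6) is 14 mod 6 = 2.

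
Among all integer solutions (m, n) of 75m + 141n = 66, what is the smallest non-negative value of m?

46

Euclid: 141 = 1·75 + 66; 75 = 1·66 + 9; 66 = 7·9 + 3; 9 = 3·3 + 0 → gcd = 3; 66 = 3·22.
Back-substitution yields 75·(-15) + 141·(8) = 3, so one solution is m = -15·22 = -330, n = 8·22 = 176.
Solutions in m differ by 141/3 = 47; the one in [0, 47) is -330 mod 47 = 46.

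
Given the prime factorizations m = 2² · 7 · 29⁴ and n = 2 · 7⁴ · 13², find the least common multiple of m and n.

1147970816356

max exponent per prime: 2² · 7⁴ · 13² · 29⁴ = 1147970816356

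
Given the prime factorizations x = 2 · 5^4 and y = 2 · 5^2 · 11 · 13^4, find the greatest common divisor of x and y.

min exponent per shared prime: 2 · 5^2 = 50

50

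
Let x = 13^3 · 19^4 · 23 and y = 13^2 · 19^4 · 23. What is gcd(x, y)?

506557727

min exponent per shared prime: 13^2 · 19^4 · 23 = 506557727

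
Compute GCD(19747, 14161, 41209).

19747 = 7² · 13 · 31; 14161 = 7² · 17²; 41209 = 7² · 29²
gcd takes min exponent of each prime: 7² = 49

49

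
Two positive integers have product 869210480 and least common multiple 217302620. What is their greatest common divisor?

gcd·lcm = product, so gcd = 869210480/217302620 = 4.

4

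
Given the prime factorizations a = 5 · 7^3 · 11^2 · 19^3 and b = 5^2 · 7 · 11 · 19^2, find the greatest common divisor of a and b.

min exponent per shared prime: 5 · 7 · 11 · 19^2 = 138985

138985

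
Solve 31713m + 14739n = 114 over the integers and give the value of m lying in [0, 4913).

554

Euclid: 31713 = 2·14739 + 2235; 14739 = 6·2235 + 1329; 2235 = 1·1329 + 906; 1329 = 1·906 + 423; 906 = 2·423 + 60; 423 = 7·60 + 3; 60 = 20·3 + 0 → gcd = 3; 114 = 3·38.
Back-substitution yields 31713·(-244) + 14739·(525) = 3, so one solution is m = -244·38 = -9272, n = 525·38 = 19950.
Solutions in m differ by 14739/3 = 4913; the one in [0, 4913) is -9272 mod 4913 = 554.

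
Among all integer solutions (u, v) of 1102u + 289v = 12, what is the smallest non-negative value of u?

Euclid: 1102 = 3·289 + 235; 289 = 1·235 + 54; 235 = 4·54 + 19; 54 = 2·19 + 16; 19 = 1·16 + 3; 16 = 5·3 + 1; 3 = 3·1 + 0 → gcd = 1; 12 = 1·12.
Back-substitution yields 1102·(-91) + 289·(347) = 1, so one solution is u = -91·12 = -1092, v = 347·12 = 4164.
Solutions in u differ by 289/1 = 289; the one in [0, 289) is -1092 mod 289 = 64.

64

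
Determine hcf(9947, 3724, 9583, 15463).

7

9947 = 7³ · 29; 3724 = 2² · 7² · 19; 9583 = 7 · 37²; 15463 = 7 · 47²
gcd takes min exponent of each prime: 7 = 7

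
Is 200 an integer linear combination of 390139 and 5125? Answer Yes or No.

gcd(390139, 5125): 390139 = 76·5125 + 639; 5125 = 8·639 + 13; 639 = 49·13 + 2; 13 = 6·2 + 1; 2 = 2·1 + 0 → 1
1 divides 200, so a solution exists.

Yes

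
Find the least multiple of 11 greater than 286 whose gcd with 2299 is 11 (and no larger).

297

Multiples of 11 above 286: 11·27, 11·28, … . Need the cofactor coprime to 2299/11 = 209.
Checking s = 27, 28, … the first with gcd(s, 209) = 1 is s = 27, giving 297.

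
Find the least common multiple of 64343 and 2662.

171281066

64343 = 37² · 47; 2662 = 2 · 11³
max exponents: 2 · 11³ · 37² · 47 = 171281066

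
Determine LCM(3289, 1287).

gcd first: 3289 = 2·1287 + 715; 1287 = 1·715 + 572; 715 = 1·572 + 143; 572 = 4·143 + 0 → gcd = 143
lcm = 3289·1287/gcd = 4232943/143 = 29601

29601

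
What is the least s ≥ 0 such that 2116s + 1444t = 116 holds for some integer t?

gcd(2116, 1444) = 4 (Euclid: 2116 = 1·1444 + 672; 1444 = 2·672 + 100; 672 = 6·100 + 72; 100 = 1·72 + 28; 72 = 2·28 + 16; 28 = 1·16 + 12; 16 = 1·12 + 4; 12 = 3·4 + 0), and 4 | 116.
Extended Euclid: 2116·(101) + 1444·(-148) = 4. Scale by 29: s₀ = 2929.
General solution s = s₀ + 361k; reducing mod 361 gives s = 41 (and t = -60).

41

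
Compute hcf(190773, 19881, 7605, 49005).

gcd(190773, 19881): 190773 = 9·19881 + 11844; 19881 = 1·11844 + 8037; 11844 = 1·8037 + 3807; 8037 = 2·3807 + 423; 3807 = 9·423 + 0 → 423
gcd(423, 7605): 7605 = 17·423 + 414; 423 = 1·414 + 9; 414 = 46·9 + 0 → 9
gcd(9, 49005): 49005 = 5445·9 + 0 → 9

9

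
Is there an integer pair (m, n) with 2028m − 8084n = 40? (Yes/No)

By Bézout, 2028m − 8084n = 40 has integer solutions iff gcd(2028, 8084) | 40.
Euclid: 8084 = 3·2028 + 2000; 2028 = 1·2000 + 28; 2000 = 71·28 + 12; 28 = 2·12 + 4; 12 = 3·4 + 0. gcd = 4; 40 mod 4 = 0. Yes.

Yes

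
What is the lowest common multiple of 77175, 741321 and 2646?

lcm(77175, 741321) = 77175·741321/gcd = 57211448175/441 = 129731175
lcm(129731175, 2646) = 129731175·2646/gcd = 343268689050/441 = 778387050

778387050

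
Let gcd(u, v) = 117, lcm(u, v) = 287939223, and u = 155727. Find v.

216333

u·v = gcd·lcm = 117·287939223 = 33688889091, so v = 33688889091/155727 = 216333.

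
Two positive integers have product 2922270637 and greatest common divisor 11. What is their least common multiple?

Since gcd(p,q)·lcm(p,q) = pq, lcm = 2922270637/11 = 265660967.

265660967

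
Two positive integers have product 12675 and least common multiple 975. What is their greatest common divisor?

From gcd × lcm = pq: gcd = 12675 / 975 = 13.

13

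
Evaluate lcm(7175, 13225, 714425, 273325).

28923423968075

7175 = 5² · 7 · 41; 13225 = 5² · 23²; 714425 = 5² · 17 · 41²; 273325 = 5² · 13 · 29²
lcm takes max exponent of each prime: 5² · 7 · 13 · 17 · 23² · 29² · 41² = 28923423968075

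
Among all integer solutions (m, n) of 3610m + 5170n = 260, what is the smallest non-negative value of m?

86

gcd(3610, 5170) = 10 (Euclid: 5170 = 1·3610 + 1560; 3610 = 2·1560 + 490; 1560 = 3·490 + 90; 490 = 5·90 + 40; 90 = 2·40 + 10; 40 = 4·10 + 0), and 10 | 260.
Extended Euclid: 3610·(-116) + 5170·(81) = 10. Scale by 26: m₀ = -3016.
General solution m = m₀ + 517t; reducing mod 517 gives m = 86 (and n = -60).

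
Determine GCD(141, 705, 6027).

141 = 3 · 47; 705 = 3 · 5 · 47; 6027 = 3 · 7² · 41
gcd takes min exponent of each prime: 3 = 3

3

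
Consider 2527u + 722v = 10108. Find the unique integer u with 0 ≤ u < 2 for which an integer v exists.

Reduce mod 722: 2527u ≡ 10108 (mod 722). With g = gcd(2527, 722) = 361 dividing 10108, divide through: 7u ≡ 28 (mod 2).
Since gcd(7, 2) = 1, u ≡ 28·(7)⁻¹ ≡ 0 (mod 2). Smallest non-negative: 0.

0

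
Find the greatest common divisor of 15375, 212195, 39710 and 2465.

5

gcd(15375, 212195): 212195 = 13·15375 + 12320; 15375 = 1·12320 + 3055; 12320 = 4·3055 + 100; 3055 = 30·100 + 55; 100 = 1·55 + 45; 55 = 1·45 + 10; 45 = 4·10 + 5; 10 = 2·5 + 0 → 5
gcd(5, 39710): 39710 = 7942·5 + 0 → 5
gcd(5, 2465): 2465 = 493·5 + 0 → 5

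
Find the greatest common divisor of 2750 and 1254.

22

2750 = 2 · 5³ · 11
1254 = 2 · 3 · 11 · 19
Common: 2 · 11 = 22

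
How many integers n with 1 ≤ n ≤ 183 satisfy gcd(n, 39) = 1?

112

39 = 3·13. Inclusion–exclusion on these primes:
183 − ⌊183/3⌋ − ⌊183/13⌋ + ⌊183/39⌋ = 112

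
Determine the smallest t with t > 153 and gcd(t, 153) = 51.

153 = 51·3. Any t with gcd(t, 153) = 51 is a multiple of 51, say 51s, with s coprime to 3.
Need s > 153/51, so s ≥ 4. First s ≥ 4 with gcd(s, 3) = 1 is s = 4. Thus t = 51·4 = 204.

204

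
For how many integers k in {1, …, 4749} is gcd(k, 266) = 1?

266 = 2·7·19. Inclusion–exclusion on these primes:
4749 − ⌊4749/2⌋ − ⌊4749/7⌋ − ⌊4749/19⌋ + ⌊4749/14⌋ + ⌊4749/38⌋ + ⌊4749/133⌋ − ⌊4749/266⌋ = 1929

1929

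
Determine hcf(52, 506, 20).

gcd(52, 506): 506 = 9·52 + 38; 52 = 1·38 + 14; 38 = 2·14 + 10; 14 = 1·10 + 4; 10 = 2·4 + 2; 4 = 2·2 + 0 → 2
gcd(2, 20): 20 = 10·2 + 0 → 2

2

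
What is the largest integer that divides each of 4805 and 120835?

4805 = 5 · 31²
120835 = 5 · 11 · 13³
Common: 5 = 5

5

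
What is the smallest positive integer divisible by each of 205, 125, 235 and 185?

8912375

205 = 5 · 41; 125 = 5³; 235 = 5 · 47; 185 = 5 · 37
lcm takes max exponent of each prime: 5³ · 37 · 41 · 47 = 8912375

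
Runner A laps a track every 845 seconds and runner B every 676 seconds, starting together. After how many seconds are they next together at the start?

3380

845 = 5 · 13²; 676 = 2² · 13²
max exponents: 2² · 5 · 13² = 3380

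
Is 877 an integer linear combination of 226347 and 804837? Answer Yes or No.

gcd(226347, 804837): 804837 = 3·226347 + 125796; 226347 = 1·125796 + 100551; 125796 = 1·100551 + 25245; 100551 = 3·25245 + 24816; 25245 = 1·24816 + 429; 24816 = 57·429 + 363; 429 = 1·363 + 66; 363 = 5·66 + 33; 66 = 2·33 + 0 → 33
33 does not divide 877, so a solution does not exist.

No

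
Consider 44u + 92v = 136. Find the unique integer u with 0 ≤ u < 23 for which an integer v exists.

Euclid: 92 = 2·44 + 4; 44 = 11·4 + 0 → gcd = 4; 136 = 4·34.
Back-substitution yields 44·(-2) + 92·(1) = 4, so one solution is u = -2·34 = -68, v = 1·34 = 34.
Solutions in u differ by 92/4 = 23; the one in [0, 23) is -68 mod 23 = 1.

1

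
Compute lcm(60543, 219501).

1476583227

60543 = 3² · 7 · 31²; 219501 = 3² · 29³
max exponents: 3² · 7 · 29³ · 31² = 1476583227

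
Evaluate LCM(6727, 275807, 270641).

lcm(6727, 275807) = 6727·275807/gcd = 1855353689/6727 = 275807
lcm(275807, 270641) = 275807·270641/gcd = 74644682287/287 = 260086001

260086001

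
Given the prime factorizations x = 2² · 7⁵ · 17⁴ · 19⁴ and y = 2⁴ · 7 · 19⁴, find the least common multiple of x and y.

max exponent per prime: 2⁴ · 7⁵ · 17⁴ · 19⁴ = 2926983485287792

2926983485287792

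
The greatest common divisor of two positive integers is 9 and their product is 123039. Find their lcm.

For any two positive integers, gcd × lcm equals their product. Hence lcm = 123039 / 9 = 13671.

13671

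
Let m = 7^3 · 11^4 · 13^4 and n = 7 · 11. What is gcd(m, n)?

77

min exponent per shared prime: 7 · 11 = 77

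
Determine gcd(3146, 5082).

Euclid: 5082 = 1·3146 + 1936; 3146 = 1·1936 + 1210; 1936 = 1·1210 + 726; 1210 = 1·726 + 484; 726 = 1·484 + 242; 484 = 2·242 + 0. Last nonzero remainder: 242.

242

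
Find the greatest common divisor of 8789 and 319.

Euclid: 8789 = 27·319 + 176; 319 = 1·176 + 143; 176 = 1·143 + 33; 143 = 4·33 + 11; 33 = 3·11 + 0. Last nonzero remainder: 11.

11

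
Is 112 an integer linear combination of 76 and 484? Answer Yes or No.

Yes

By Bézout, 76m − 484n = 112 has integer solutions iff gcd(76, 484) | 112.
Euclid: 484 = 6·76 + 28; 76 = 2·28 + 20; 28 = 1·20 + 8; 20 = 2·8 + 4; 8 = 2·4 + 0. gcd = 4; 112 mod 4 = 0. Yes.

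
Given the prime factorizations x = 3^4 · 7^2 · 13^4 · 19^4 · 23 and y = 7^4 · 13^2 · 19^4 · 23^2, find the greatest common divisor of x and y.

min exponent per shared prime: 7^2 · 13^2 · 19^4 · 23 = 24821328623

24821328623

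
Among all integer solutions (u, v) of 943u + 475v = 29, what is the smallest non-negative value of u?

gcd(943, 475) = 1 (Euclid: 943 = 1·475 + 468; 475 = 1·468 + 7; 468 = 66·7 + 6; 7 = 1·6 + 1; 6 = 6·1 + 0), and 1 | 29.
Extended Euclid: 943·(-68) + 475·(135) = 1. Scale by 29: u₀ = -1972.
General solution u = u₀ + 475t; reducing mod 475 gives u = 403 (and v = -800).

403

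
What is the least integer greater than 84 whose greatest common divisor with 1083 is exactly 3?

87

1083 = 3·361. Any a with gcd(a, 1083) = 3 is a multiple of 3, say 3s, with s coprime to 361.
Need s > 84/3, so s ≥ 29. First s ≥ 29 with gcd(s, 361) = 1 is s = 29. Thus a = 3·29 = 87.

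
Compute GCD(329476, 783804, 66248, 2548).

gcd(329476, 783804): 783804 = 2·329476 + 124852; 329476 = 2·124852 + 79772; 124852 = 1·79772 + 45080; 79772 = 1·45080 + 34692; 45080 = 1·34692 + 10388; 34692 = 3·10388 + 3528; 10388 = 2·3528 + 3332; 3528 = 1·3332 + 196; 3332 = 17·196 + 0 → 196
gcd(196, 66248): 66248 = 338·196 + 0 → 196
gcd(196, 2548): 2548 = 13·196 + 0 → 196

196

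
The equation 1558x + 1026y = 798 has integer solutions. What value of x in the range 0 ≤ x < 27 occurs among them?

Reduce mod 1026: 1558x ≡ 798 (mod 1026). With g = gcd(1558, 1026) = 38 dividing 798, divide through: 41x ≡ 21 (mod 27).
Since gcd(41, 27) = 1, x ≡ 21·(41)⁻¹ ≡ 15 (mod 27). Smallest non-negative: 15.

15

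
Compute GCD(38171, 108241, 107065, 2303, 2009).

49

gcd(38171, 108241): 108241 = 2·38171 + 31899; 38171 = 1·31899 + 6272; 31899 = 5·6272 + 539; 6272 = 11·539 + 343; 539 = 1·343 + 196; 343 = 1·196 + 147; 196 = 1·147 + 49; 147 = 3·49 + 0 → 49
gcd(49, 107065): 107065 = 2185·49 + 0 → 49
gcd(49, 2303): 2303 = 47·49 + 0 → 49
gcd(49, 2009): 2009 = 41·49 + 0 → 49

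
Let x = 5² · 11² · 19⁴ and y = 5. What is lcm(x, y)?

394221025

max exponent per prime: 5² · 11² · 19⁴ = 394221025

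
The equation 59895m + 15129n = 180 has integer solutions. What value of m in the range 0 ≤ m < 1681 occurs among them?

Euclid: 59895 = 3·15129 + 14508; 15129 = 1·14508 + 621; 14508 = 23·621 + 225; 621 = 2·225 + 171; 225 = 1·171 + 54; 171 = 3·54 + 9; 54 = 6·9 + 0 → gcd = 9; 180 = 9·20.
Back-substitution yields 59895·(-268) + 15129·(1061) = 9, so one solution is m = -268·20 = -5360, n = 1061·20 = 21220.
Solutions in m differ by 15129/9 = 1681; the one in [0, 1681) is -5360 mod 1681 = 1364.

1364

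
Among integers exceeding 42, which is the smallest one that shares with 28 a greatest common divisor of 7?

49

28 = 7·4. Any t with gcd(t, 28) = 7 is a multiple of 7, say 7s, with s coprime to 4.
Need s > 42/7, so s ≥ 7. First s ≥ 7 with gcd(s, 4) = 1 is s = 7. Thus t = 7·7 = 49.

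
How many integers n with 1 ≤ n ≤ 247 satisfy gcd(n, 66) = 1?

66 = 2·3·11. Inclusion–exclusion on these primes:
247 − ⌊247/2⌋ − ⌊247/3⌋ − ⌊247/11⌋ + ⌊247/6⌋ + ⌊247/22⌋ + ⌊247/33⌋ − ⌊247/66⌋ = 76

76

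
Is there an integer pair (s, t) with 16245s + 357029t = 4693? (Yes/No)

By Bézout, 16245s + 357029t = 4693 has integer solutions iff gcd(16245, 357029) | 4693.
Euclid: 357029 = 21·16245 + 15884; 16245 = 1·15884 + 361; 15884 = 44·361 + 0. gcd = 361; 4693 mod 361 = 0. Yes.

Yes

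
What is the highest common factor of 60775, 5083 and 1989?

60775 = 5² · 11 · 13 · 17; 5083 = 13 · 17 · 23; 1989 = 3² · 13 · 17
gcd takes min exponent of each prime: 13 · 17 = 221

221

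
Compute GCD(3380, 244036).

676

3380 = 2² · 5 · 13²
244036 = 2² · 13² · 19²
Common: 2² · 13² = 676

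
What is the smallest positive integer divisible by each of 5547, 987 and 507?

308418747

5547 = 3 · 43²; 987 = 3 · 7 · 47; 507 = 3 · 13²
lcm takes max exponent of each prime: 3 · 7 · 13² · 43² · 47 = 308418747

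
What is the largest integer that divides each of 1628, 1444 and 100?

4

gcd(1628, 1444): 1628 = 1·1444 + 184; 1444 = 7·184 + 156; 184 = 1·156 + 28; 156 = 5·28 + 16; 28 = 1·16 + 12; 16 = 1·12 + 4; 12 = 3·4 + 0 → 4
gcd(4, 100): 100 = 25·4 + 0 → 4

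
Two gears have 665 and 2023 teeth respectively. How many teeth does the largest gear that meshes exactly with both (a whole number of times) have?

7

Euclid: 2023 = 3·665 + 28; 665 = 23·28 + 21; 28 = 1·21 + 7; 21 = 3·7 + 0. Last nonzero remainder: 7.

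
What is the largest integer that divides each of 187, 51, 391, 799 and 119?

gcd(187, 51): 187 = 3·51 + 34; 51 = 1·34 + 17; 34 = 2·17 + 0 → 17
gcd(17, 391): 391 = 23·17 + 0 → 17
gcd(17, 799): 799 = 47·17 + 0 → 17
gcd(17, 119): 119 = 7·17 + 0 → 17

17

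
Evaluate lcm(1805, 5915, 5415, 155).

1805 = 5 · 19²; 5915 = 5 · 7 · 13²; 5415 = 3 · 5 · 19²; 155 = 5 · 31
lcm takes max exponent of each prime: 3 · 5 · 7 · 13² · 19² · 31 = 198584295

198584295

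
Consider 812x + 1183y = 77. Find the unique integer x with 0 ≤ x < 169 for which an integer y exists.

54

Euclid: 1183 = 1·812 + 371; 812 = 2·371 + 70; 371 = 5·70 + 21; 70 = 3·21 + 7; 21 = 3·7 + 0 → gcd = 7; 77 = 7·11.
Back-substitution yields 812·(51) + 1183·(-35) = 7, so one solution is x = 51·11 = 561, y = -35·11 = -385.
Solutions in x differ by 1183/7 = 169; the one in [0, 169) is 561 mod 169 = 54.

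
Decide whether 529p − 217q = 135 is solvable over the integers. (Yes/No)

Yes

gcd(529, 217): 529 = 2·217 + 95; 217 = 2·95 + 27; 95 = 3·27 + 14; 27 = 1·14 + 13; 14 = 1·13 + 1; 13 = 13·1 + 0 → 1
1 divides 135, so a solution exists.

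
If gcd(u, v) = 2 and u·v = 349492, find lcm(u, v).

Since gcd(u,v)·lcm(u,v) = uv, lcm = 349492/2 = 174746.

174746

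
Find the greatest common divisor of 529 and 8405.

1

Euclid: 8405 = 15·529 + 470; 529 = 1·470 + 59; 470 = 7·59 + 57; 59 = 1·57 + 2; 57 = 28·2 + 1; 2 = 2·1 + 0. Last nonzero remainder: 1.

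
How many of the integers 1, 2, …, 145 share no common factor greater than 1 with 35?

35 = 5·7. Inclusion–exclusion on these primes:
145 − ⌊145/5⌋ − ⌊145/7⌋ + ⌊145/35⌋ = 100

100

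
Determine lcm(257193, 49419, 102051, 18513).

6704599970673

lcm(257193, 49419) = 257193·49419/gcd = 12710220867/153 = 83073339
lcm(83073339, 102051) = 83073339·102051/gcd = 8477717318289/153 = 55409917113
lcm(55409917113, 18513) = 55409917113·18513/gcd = 1025803795512969/153 = 6704599970673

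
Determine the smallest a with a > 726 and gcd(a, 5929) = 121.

5929 = 121·49. Any a with gcd(a, 5929) = 121 is a multiple of 121, say 121s, with s coprime to 49.
Need s > 726/121, so s ≥ 7. First s ≥ 7 with gcd(s, 49) = 1 is s = 8. Thus a = 121·8 = 968.

968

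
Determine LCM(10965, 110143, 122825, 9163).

lcm(10965, 110143) = 10965·110143/gcd = 1207717995/17 = 71042235
lcm(71042235, 122825) = 71042235·122825/gcd = 8725762513875/85 = 102656029575
lcm(102656029575, 9163) = 102656029575·9163/gcd = 940637198995725/187 = 5030145449175

5030145449175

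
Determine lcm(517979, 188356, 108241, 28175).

517979 = 7² · 11 · 31²; 188356 = 2² · 7² · 31²; 108241 = 7² · 47²; 28175 = 5² · 7² · 23
lcm takes max exponent of each prime: 2² · 5² · 7² · 11 · 23 · 31² · 47² = 2631695905300

2631695905300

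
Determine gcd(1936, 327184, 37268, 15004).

484

1936 = 2⁴ · 11²; 327184 = 2⁴ · 11² · 13²; 37268 = 2² · 7 · 11³; 15004 = 2² · 11² · 31
gcd takes min exponent of each prime: 2² · 11² = 484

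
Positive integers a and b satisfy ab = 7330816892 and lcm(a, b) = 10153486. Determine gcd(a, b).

722

gcd·lcm = product, so gcd = 7330816892/10153486 = 722.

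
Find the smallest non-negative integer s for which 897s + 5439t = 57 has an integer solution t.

Euclid: 5439 = 6·897 + 57; 897 = 15·57 + 42; 57 = 1·42 + 15; 42 = 2·15 + 12; 15 = 1·12 + 3; 12 = 4·3 + 0 → gcd = 3; 57 = 3·19.
Back-substitution yields 897·(-382) + 5439·(63) = 3, so one solution is s = -382·19 = -7258, t = 63·19 = 1197.
Solutions in s differ by 5439/3 = 1813; the one in [0, 1813) is -7258 mod 1813 = 1807.

1807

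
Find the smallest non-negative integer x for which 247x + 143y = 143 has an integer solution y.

Reduce mod 143: 247x ≡ 143 (mod 143). With g = gcd(247, 143) = 13 dividing 143, divide through: 19x ≡ 11 (mod 11).
Since gcd(19, 11) = 1, x ≡ 11·(19)⁻¹ ≡ 0 (mod 11). Smallest non-negative: 0.

0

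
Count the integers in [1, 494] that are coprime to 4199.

4199 = 13·17·19. Inclusion–exclusion on these primes:
494 − ⌊494/13⌋ − ⌊494/17⌋ − ⌊494/19⌋ + ⌊494/221⌋ + ⌊494/247⌋ + ⌊494/323⌋ − ⌊494/4199⌋ = 406

406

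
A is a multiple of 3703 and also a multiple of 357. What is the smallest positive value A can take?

gcd first: 3703 = 10·357 + 133; 357 = 2·133 + 91; 133 = 1·91 + 42; 91 = 2·42 + 7; 42 = 6·7 + 0 → gcd = 7
lcm = 3703·357/gcd = 1321971/7 = 188853

188853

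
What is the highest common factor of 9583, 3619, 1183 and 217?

9583 = 7 · 37²; 3619 = 7 · 11 · 47; 1183 = 7 · 13²; 217 = 7 · 31
gcd takes min exponent of each prime: 7 = 7

7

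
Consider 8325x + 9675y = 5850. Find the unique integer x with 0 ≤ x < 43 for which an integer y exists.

gcd(8325, 9675) = 225 (Euclid: 9675 = 1·8325 + 1350; 8325 = 6·1350 + 225; 1350 = 6·225 + 0), and 225 | 5850.
Extended Euclid: 8325·(7) + 9675·(-6) = 225. Scale by 26: x₀ = 182.
General solution x = x₀ + 43t; reducing mod 43 gives x = 10 (and y = -8).

10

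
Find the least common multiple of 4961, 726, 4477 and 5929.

lcm(4961, 726) = 4961·726/gcd = 3601686/121 = 29766
lcm(29766, 4477) = 29766·4477/gcd = 133262382/121 = 1101342
lcm(1101342, 5929) = 1101342·5929/gcd = 6529856718/121 = 53965758

53965758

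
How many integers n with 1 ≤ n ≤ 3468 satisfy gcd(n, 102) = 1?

Prime factors of 102: 2, 3, 17. Count integers ≤ 3468 divisible by none of them.
By inclusion–exclusion: 3468 − ⌊3468/2⌋ − ⌊3468/3⌋ − ⌊3468/17⌋ + ⌊3468/6⌋ + ⌊3468/34⌋ + ⌊3468/51⌋ − ⌊3468/102⌋ = 1088.

1088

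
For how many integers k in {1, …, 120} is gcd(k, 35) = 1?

35 = 5·7. Inclusion–exclusion on these primes:
120 − ⌊120/5⌋ − ⌊120/7⌋ + ⌊120/35⌋ = 82

82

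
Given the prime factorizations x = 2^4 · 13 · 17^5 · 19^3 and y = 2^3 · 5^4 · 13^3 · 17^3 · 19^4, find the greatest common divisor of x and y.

min exponent per shared prime: 2^3 · 13 · 17^3 · 19^3 = 3504619768

3504619768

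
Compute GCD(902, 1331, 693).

gcd(902, 1331): 1331 = 1·902 + 429; 902 = 2·429 + 44; 429 = 9·44 + 33; 44 = 1·33 + 11; 33 = 3·11 + 0 → 11
gcd(11, 693): 693 = 63·11 + 0 → 11

11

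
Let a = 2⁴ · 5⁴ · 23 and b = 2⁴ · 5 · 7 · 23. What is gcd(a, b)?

min exponent per shared prime: 2⁴ · 5 · 23 = 1840

1840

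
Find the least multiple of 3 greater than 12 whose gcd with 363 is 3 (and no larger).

363 = 3·121. Any a with gcd(a, 363) = 3 is a multiple of 3, say 3s, with s coprime to 121.
Need s > 12/3, so s ≥ 5. First s ≥ 5 with gcd(s, 121) = 1 is s = 5. Thus a = 3·5 = 15.

15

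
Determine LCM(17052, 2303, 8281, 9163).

25328034732

lcm(17052, 2303) = 17052·2303/gcd = 39270756/49 = 801444
lcm(801444, 8281) = 801444·8281/gcd = 6636757764/49 = 135444036
lcm(135444036, 9163) = 135444036·9163/gcd = 1241073701868/49 = 25328034732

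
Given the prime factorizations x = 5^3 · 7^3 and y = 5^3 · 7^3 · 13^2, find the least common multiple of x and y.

max exponent per prime: 5^3 · 7^3 · 13^2 = 7245875

7245875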